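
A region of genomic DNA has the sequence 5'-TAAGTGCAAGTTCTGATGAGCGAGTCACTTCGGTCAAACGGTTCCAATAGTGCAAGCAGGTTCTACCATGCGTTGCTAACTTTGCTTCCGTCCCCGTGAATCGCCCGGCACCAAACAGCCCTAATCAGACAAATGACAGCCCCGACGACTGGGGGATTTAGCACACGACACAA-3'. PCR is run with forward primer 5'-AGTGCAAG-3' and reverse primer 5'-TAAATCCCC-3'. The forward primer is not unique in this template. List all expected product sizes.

The forward primer AGTGCAAG matches the top strand at positions 3–10, 49–56.
The reverse primer's reverse complement is GGGGATTTA, matching at positions 152–160.
Each forward site pairs with the reverse site to give a product ending at position 160: sizes 158, 112 bp.

158 bp, 112 bp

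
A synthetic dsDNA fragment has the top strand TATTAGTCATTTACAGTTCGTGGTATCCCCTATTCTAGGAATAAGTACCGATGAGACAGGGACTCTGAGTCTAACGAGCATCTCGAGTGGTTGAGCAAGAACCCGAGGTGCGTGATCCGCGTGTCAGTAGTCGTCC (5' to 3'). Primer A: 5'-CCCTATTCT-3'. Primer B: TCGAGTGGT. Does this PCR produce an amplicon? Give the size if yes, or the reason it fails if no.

No product — both primers anneal to the same strand and extend in the same direction.

Primer A (CCCTATTCT) matches the top strand at positions 28–36 (3' end points downstream).
Primer B (TCGAGTGGT) also matches the top strand directly, at positions 83–91 — its reverse complement ACCACTCGA is not present.
Both primers anneal to the bottom strand with 3' ends pointing the same way, so neither can prime synthesis back toward the other.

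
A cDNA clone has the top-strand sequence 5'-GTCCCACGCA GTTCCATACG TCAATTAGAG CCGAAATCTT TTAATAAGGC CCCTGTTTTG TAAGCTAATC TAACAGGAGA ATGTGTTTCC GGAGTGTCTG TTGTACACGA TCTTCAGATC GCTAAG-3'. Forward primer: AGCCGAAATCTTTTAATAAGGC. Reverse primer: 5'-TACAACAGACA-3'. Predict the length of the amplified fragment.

Scanning the template, AGCCGAAATCTTTTAATAAGGC occurs at positions 29–50; this primer anneals to the bottom strand there with its 3' end pointing downstream.
The reverse primer's reverse complement is TGTCTGTTGTA, which matches the template at positions 95–105.
The product runs from position 29 to position 105, so its length is 105 − 29 + 1 = 77 bp.

77 bp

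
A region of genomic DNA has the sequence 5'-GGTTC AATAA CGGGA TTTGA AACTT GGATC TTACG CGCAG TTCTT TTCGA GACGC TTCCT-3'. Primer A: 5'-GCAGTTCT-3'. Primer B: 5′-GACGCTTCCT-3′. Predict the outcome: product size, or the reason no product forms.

No product — both primers anneal to the same strand and extend in the same direction.

Primer A (GCAGTTCT) matches the top strand at positions 37–44 (3' end points downstream).
Primer B (GACGCTTCCT) also matches the top strand directly, at positions 51–60 — its reverse complement AGGAAGCGTC is not present.
Both primers anneal to the bottom strand with 3' ends pointing the same way, so neither can prime synthesis back toward the other.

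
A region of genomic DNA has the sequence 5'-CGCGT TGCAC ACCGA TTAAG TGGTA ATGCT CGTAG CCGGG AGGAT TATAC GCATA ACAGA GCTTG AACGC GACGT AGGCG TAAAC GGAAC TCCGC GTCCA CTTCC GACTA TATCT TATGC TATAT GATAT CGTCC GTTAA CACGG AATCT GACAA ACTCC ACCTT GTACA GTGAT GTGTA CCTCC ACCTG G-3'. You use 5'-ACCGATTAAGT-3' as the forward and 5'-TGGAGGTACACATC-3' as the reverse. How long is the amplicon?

176 bp

Scanning the template, ACCGATTAAGT occurs at positions 11–21; this primer anneals to the bottom strand there with its 3' end pointing downstream.
Taking the reverse complement of TGGAGGTACACATC gives GATGTGTACCTCCA, found at positions 173–186 on the template; the primer anneals here to the top strand with its 3' end pointing upstream.
Amplicon spans positions 11–186: 176 bp.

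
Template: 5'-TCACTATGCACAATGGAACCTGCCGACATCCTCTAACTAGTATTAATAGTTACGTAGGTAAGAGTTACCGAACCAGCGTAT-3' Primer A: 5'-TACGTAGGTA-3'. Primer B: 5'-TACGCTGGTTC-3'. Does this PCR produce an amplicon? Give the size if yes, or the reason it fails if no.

Primer A (TACGTAGGTA) matches the top strand at positions 51–60; it acts as a forward primer.
Primer B's reverse complement is GAACCAGCGTA, matching the top strand at positions 70–80; it acts as a reverse primer.
The 3' ends face each other across positions 51–80, giving a 30 bp product.

Yes — a 30 bp product.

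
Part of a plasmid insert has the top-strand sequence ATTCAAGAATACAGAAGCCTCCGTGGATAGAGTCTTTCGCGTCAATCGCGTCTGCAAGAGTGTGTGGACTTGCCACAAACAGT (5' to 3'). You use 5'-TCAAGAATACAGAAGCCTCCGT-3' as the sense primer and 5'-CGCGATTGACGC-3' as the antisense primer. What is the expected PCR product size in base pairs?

The forward primer matches the template at positions 3–24.
The reverse primer's reverse complement is GCGTCAATCGCG, which matches the template at positions 39–50.
The product runs from position 3 to position 50, so its length is 50 − 3 + 1 = 48 bp.

48 bp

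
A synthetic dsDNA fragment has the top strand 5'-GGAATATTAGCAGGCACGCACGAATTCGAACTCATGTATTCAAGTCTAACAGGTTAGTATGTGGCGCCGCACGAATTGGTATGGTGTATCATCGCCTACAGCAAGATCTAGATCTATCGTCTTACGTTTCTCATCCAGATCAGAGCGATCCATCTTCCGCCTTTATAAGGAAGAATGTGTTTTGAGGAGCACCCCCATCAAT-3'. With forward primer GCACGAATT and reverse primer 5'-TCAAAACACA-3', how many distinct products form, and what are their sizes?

The forward primer GCACGAATT matches the top strand at positions 18–26, 69–77.
The reverse primer's reverse complement is TGTGTTTTGA, matching at positions 176–185.
Each forward site pairs with the reverse site to give a product ending at position 185: sizes 168, 117 bp.

Two products: 168 bp, 117 bp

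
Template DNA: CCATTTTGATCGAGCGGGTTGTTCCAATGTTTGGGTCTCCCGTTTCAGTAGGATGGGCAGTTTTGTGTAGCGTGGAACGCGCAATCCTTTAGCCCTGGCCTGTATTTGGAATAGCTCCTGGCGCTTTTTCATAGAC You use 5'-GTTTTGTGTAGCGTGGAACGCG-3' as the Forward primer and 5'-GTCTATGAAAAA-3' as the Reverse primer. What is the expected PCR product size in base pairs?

77 bp

Forward primer GTTTTGTGTAGCGTGGAACGCG is found on the top strand at positions 60–81.
Reverse complement of the reverse primer: TTTTTCATAGAC. This occurs on the top strand at positions 125–136.
Amplicon spans positions 60–136: 77 bp.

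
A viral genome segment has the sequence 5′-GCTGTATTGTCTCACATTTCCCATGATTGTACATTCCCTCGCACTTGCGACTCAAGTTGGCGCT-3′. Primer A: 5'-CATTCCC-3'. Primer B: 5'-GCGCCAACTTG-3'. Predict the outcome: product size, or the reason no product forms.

Yes — a 32 bp product.

Primer A (CATTCCC) matches the top strand at positions 32–38; it acts as a forward primer.
Primer B's reverse complement is CAAGTTGGCGC, matching the top strand at positions 53–63; it acts as a reverse primer.
The 3' ends face each other across positions 32–63, giving a 32 bp product.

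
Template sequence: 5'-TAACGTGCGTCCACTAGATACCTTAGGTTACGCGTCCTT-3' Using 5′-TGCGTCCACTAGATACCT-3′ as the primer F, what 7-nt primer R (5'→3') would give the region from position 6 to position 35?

The product's 3' end on the top strand is position 35.
The reverse primer anneals to the top strand over positions 29–35, i.e. to TACGCGT.
Its sequence written 5'→3' is the reverse complement: ACGCGTA.

5'-ACGCGTA-3'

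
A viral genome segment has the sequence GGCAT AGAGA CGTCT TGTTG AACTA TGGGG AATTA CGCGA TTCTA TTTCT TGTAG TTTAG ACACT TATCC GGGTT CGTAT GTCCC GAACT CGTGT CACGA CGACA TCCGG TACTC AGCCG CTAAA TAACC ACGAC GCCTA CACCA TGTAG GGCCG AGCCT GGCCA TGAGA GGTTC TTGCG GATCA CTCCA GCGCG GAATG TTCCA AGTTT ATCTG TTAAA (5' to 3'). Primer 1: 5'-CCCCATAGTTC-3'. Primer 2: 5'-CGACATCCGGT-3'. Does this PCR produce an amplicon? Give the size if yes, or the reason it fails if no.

No product — the primers' 3' ends point away from each other.

Primer 1 (CCCCATAGTTC) has reverse complement GAACTATGGGG, which matches the top strand at positions 20–30; primer 1 anneals to the top strand there with its 3' end pointing upstream toward position 20.
Primer 2 (CGACATCCGGT) matches the top strand directly at positions 101–111; it anneals to the bottom strand with its 3' end pointing downstream toward position 111.
The 3' ends diverge (primer 1 extends toward position 1, primer 2 toward position 220), so the primers never converge on a shared product.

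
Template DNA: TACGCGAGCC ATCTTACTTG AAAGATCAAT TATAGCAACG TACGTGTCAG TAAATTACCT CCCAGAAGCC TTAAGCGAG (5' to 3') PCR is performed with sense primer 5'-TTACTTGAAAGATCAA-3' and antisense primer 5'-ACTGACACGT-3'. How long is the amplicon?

Forward primer TTACTTGAAAGATCAA is found on the top strand at positions 14–29.
The reverse primer's reverse complement is ACGTGTCAGT, which matches the template at positions 42–51.
Amplicon spans positions 14–51: 38 bp.

38 bp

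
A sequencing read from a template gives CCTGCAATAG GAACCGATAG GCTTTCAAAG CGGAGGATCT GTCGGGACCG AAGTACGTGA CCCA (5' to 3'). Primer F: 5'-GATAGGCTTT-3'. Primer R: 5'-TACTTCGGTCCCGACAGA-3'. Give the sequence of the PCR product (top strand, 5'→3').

5'-GATAGGCTTTCAAAGCGGAGGATCTGTCGGGACCGAAGTA-3'

Forward primer GATAGGCTTT is found on the top strand at positions 16–25.
The reverse primer's reverse complement is TCTGTCGGGACCGAAGTA, which matches the template at positions 38–55.
The product is the template from position 16 through 55 (40 bp).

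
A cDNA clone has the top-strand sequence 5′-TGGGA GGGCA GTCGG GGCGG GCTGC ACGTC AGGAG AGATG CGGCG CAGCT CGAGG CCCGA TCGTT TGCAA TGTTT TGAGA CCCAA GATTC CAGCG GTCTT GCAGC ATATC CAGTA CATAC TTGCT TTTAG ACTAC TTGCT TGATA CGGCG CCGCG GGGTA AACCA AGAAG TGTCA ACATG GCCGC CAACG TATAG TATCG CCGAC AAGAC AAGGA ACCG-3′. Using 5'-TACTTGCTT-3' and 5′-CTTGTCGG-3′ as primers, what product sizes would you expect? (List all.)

91 bp, 76 bp

The forward primer TACTTGCTT matches the top strand at positions 118–126, 133–141.
The reverse primer's reverse complement is CCGACAAG, matching at positions 201–208.
Each forward site pairs with the reverse site to give a product ending at position 208: sizes 91, 76 bp.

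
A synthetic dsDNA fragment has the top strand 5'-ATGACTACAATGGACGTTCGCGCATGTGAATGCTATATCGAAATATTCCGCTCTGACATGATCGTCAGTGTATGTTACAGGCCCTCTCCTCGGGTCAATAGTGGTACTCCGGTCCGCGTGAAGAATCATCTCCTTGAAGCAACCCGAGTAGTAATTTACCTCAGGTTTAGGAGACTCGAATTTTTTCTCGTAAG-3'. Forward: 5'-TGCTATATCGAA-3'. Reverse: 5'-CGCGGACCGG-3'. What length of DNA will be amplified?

88 bp

Forward primer TGCTATATCGAA is found on the top strand at positions 31–42.
Taking the reverse complement of CGCGGACCGG gives CCGGTCCGCG, found at positions 109–118 on the template; the primer anneals here to the top strand with its 3' end pointing upstream.
Amplicon spans positions 31–118: 88 bp.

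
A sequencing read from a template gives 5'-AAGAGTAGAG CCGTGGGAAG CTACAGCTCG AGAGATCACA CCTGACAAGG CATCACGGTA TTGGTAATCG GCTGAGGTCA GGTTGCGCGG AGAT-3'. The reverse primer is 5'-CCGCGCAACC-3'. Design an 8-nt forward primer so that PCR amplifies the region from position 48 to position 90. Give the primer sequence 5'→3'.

The reverse primer's reverse complement GGTTGCGCGG matches the template at positions 81–90; the product starts at position 48.
The forward primer is identical to the top strand over positions 48–55: AGGCATCA.

5'-AGGCATCA-3'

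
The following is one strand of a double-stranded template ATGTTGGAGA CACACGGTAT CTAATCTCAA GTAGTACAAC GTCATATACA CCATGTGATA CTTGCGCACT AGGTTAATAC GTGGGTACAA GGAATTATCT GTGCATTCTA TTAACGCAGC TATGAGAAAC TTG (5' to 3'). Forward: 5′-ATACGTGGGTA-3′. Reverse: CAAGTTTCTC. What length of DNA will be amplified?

57 bp

The forward primer matches the template at positions 77–87.
The reverse primer's reverse complement is GAGAAACTTG, which matches the template at positions 124–133.
Amplicon spans positions 77–133: 57 bp.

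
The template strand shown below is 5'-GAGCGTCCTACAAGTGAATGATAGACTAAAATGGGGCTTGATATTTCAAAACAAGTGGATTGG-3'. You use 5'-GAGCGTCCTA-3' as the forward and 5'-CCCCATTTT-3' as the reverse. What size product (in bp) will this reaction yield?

36 bp

The forward primer matches the template at positions 1–10.
The reverse primer's reverse complement is AAAATGGGG, which matches the template at positions 28–36.
Amplicon spans positions 1–36: 36 bp.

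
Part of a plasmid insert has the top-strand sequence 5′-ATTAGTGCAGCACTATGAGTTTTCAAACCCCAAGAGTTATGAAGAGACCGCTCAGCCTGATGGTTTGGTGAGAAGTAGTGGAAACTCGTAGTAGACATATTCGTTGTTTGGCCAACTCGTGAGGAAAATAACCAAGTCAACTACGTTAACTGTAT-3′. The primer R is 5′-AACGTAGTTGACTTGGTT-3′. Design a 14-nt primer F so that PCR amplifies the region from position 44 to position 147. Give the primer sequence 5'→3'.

The reverse primer's reverse complement AACCAAGTCAACTACGTT matches the template at positions 130–147; the product starts at position 44.
The forward primer is identical to the top strand over positions 44–57: GAGACCGCTCAGCC.

5'-GAGACCGCTCAGCC-3'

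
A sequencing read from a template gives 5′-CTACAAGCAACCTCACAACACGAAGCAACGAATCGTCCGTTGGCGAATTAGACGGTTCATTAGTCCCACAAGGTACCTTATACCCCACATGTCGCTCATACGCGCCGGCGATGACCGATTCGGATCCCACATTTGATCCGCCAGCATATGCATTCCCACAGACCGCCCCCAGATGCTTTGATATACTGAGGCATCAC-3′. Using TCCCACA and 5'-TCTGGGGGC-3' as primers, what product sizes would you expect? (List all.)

The forward primer TCCCACA matches the top strand at positions 64–70, 125–131, 154–160.
The reverse primer's reverse complement is GCCCCCAGA, matching at positions 165–173.
Each forward site pairs with the reverse site to give a product ending at position 173: sizes 110, 49, 20 bp.

110 bp, 49 bp, 20 bp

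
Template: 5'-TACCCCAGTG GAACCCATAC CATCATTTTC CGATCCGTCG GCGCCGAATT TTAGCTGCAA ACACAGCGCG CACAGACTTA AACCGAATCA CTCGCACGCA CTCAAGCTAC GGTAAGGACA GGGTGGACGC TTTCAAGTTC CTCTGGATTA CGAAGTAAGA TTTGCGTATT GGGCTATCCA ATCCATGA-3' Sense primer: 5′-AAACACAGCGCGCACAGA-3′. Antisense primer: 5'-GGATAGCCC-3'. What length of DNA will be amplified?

Forward primer AAACACAGCGCGCACAGA is found on the top strand at positions 59–76.
The reverse primer's reverse complement is GGGCTATCC, which matches the template at positions 171–179.
Amplicon spans positions 59–179: 121 bp.

121 bp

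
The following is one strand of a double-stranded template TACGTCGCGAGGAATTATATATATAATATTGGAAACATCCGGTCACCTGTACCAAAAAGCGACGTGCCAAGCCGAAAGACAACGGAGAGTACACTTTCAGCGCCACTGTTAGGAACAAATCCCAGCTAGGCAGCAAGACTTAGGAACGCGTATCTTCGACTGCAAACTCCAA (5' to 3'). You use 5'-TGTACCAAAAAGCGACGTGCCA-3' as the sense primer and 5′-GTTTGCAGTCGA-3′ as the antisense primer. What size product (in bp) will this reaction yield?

Forward primer TGTACCAAAAAGCGACGTGCCA is found on the top strand at positions 48–69.
Reverse complement of the reverse primer: TCGACTGCAAAC. This occurs on the top strand at positions 156–167.
The product runs from position 48 to position 167, so its length is 167 − 48 + 1 = 120 bp.

120 bp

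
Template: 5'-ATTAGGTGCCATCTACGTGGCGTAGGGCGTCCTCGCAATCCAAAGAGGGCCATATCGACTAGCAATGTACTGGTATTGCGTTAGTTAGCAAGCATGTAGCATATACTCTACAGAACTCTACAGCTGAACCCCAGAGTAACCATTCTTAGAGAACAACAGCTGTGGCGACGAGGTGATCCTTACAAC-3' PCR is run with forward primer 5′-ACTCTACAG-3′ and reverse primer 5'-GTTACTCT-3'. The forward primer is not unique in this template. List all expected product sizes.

36 bp, 26 bp

The forward primer ACTCTACAG matches the top strand at positions 105–113, 115–123.
The reverse primer's reverse complement is AGAGTAAC, matching at positions 133–140.
Each forward site pairs with the reverse site to give a product ending at position 140: sizes 36, 26 bp.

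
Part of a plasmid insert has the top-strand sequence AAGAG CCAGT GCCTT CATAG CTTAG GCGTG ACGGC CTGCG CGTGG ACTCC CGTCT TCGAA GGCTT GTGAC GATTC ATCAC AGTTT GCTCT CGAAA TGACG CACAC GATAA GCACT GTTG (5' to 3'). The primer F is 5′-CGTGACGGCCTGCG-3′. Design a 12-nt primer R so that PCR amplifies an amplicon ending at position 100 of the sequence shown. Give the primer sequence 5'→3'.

5'-CGTCATTTCGAG-3'

The forward primer binds at positions 27–40; the product's 3' end on the top strand is position 100.
The reverse primer anneals to the top strand over positions 89–100, i.e. to CTCGAAATGACG.
Its sequence written 5'→3' is the reverse complement: CGTCATTTCGAG.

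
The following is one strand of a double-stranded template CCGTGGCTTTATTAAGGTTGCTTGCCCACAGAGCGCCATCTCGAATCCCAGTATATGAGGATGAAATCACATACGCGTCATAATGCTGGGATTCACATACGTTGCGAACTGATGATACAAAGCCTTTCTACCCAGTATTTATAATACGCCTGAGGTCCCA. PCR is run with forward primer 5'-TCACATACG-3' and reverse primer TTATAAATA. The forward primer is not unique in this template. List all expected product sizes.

The forward primer TCACATACG matches the top strand at positions 67–75, 93–101.
The reverse primer's reverse complement is TATTTATAA, matching at positions 136–144.
Each forward site pairs with the reverse site to give a product ending at position 144: sizes 78, 52 bp.

78 bp, 52 bp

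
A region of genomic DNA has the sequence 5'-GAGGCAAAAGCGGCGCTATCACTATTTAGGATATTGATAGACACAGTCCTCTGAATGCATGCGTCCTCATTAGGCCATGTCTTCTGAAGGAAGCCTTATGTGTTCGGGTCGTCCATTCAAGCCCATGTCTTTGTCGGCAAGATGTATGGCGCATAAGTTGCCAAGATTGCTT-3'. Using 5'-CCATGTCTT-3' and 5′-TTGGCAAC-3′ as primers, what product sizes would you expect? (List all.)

90 bp, 42 bp

The forward primer CCATGTCTT matches the top strand at positions 75–83, 123–131.
The reverse primer's reverse complement is GTTGCCAA, matching at positions 157–164.
Each forward site pairs with the reverse site to give a product ending at position 164: sizes 90, 42 bp.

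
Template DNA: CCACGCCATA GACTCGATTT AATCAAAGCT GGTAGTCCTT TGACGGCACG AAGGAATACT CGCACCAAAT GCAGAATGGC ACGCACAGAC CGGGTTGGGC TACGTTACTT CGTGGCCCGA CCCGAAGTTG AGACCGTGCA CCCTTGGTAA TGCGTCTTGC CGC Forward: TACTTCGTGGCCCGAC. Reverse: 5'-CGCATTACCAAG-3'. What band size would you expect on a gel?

Scanning the template, TACTTCGTGGCCCGAC occurs at positions 106–121; this primer anneals to the bottom strand there with its 3' end pointing downstream.
The reverse primer's reverse complement is CTTGGTAATGCG, which matches the template at positions 143–154.
Amplicon spans positions 106–154: 49 bp.

49 bp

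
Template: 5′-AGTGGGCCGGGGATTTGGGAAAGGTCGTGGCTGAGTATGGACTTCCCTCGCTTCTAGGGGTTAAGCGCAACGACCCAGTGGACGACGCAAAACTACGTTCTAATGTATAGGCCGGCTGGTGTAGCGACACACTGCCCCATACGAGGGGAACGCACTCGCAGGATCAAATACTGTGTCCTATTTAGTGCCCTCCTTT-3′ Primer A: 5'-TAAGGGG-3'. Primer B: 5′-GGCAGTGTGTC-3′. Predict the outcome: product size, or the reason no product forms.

Primer A (TAAGGGG) does not match the top strand, and its reverse complement CCCCTTA does not match either.
With no annealing site for primer A, no amplification occurs.

No product — primer A has no binding site in the template.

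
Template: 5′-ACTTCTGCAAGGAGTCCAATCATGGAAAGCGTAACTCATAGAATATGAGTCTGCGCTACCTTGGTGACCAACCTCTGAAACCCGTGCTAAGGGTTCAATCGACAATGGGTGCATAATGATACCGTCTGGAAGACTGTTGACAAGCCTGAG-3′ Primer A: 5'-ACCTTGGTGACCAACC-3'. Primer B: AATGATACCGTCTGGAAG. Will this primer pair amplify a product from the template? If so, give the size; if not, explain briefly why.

Primer A (ACCTTGGTGACCAACC) matches the top strand at positions 58–73 (3' end points downstream).
Primer B (AATGATACCGTCTGGAAG) also matches the top strand directly, at positions 115–132 — its reverse complement CTTCCAGACGGTATCATT is not present.
Both primers anneal to the bottom strand with 3' ends pointing the same way, so neither can prime synthesis back toward the other.

No product — both primers anneal to the same strand and extend in the same direction.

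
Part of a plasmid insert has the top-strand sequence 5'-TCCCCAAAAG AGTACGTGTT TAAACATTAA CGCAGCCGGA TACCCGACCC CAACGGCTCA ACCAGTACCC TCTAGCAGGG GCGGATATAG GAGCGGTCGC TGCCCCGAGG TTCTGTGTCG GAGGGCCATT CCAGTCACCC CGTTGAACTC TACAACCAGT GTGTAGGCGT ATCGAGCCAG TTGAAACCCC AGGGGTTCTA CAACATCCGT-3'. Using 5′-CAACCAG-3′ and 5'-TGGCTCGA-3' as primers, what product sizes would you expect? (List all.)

121 bp, 27 bp

The forward primer CAACCAG matches the top strand at positions 59–65, 153–159.
The reverse primer's reverse complement is TCGAGCCA, matching at positions 172–179.
Each forward site pairs with the reverse site to give a product ending at position 179: sizes 121, 27 bp.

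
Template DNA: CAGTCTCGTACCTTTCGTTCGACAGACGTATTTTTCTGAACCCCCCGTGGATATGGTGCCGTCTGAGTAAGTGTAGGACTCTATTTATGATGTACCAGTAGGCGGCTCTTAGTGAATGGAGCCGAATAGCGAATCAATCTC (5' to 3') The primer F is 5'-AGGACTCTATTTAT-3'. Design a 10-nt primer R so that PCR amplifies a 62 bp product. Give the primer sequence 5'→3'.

The forward primer binds at positions 75–88, so a 62 bp product ends at position 75 + 62 − 1 = 136.
The reverse primer anneals to the top strand over positions 127–136, i.e. to TAGCGAATCA.
Its sequence written 5'→3' is the reverse complement: TGATTCGCTA.

5'-TGATTCGCTA-3'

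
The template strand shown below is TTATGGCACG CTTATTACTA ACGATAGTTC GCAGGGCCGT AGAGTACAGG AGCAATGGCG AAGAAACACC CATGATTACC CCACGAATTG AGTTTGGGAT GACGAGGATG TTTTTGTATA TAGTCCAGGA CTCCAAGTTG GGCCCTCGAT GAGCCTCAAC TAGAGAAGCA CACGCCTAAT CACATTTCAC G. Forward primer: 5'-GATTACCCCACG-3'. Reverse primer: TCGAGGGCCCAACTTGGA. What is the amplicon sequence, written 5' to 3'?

5'-GATTACCCCACGAATTGAGTTTGGGATGACGAGGATGTTTTTGTATATAGTCCAGGACTCCAAGTTGGGCCCTCGA-3'

Forward primer GATTACCCCACG is found on the top strand at positions 74–85.
The reverse primer's reverse complement is TCCAAGTTGGGCCCTCGA, which matches the template at positions 132–149.
The product is the template from position 74 through 149 (76 bp).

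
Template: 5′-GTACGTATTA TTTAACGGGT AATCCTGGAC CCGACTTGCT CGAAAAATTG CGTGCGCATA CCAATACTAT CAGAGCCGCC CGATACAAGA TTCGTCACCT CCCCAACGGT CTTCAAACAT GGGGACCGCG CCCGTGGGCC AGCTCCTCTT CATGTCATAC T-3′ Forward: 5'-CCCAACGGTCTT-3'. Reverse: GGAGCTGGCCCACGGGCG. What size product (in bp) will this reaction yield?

Forward primer CCCAACGGTCTT is found on the top strand at positions 102–113.
The reverse primer's reverse complement is CGCCCGTGGGCCAGCTCC, which matches the template at positions 129–146.
Amplicon spans positions 102–146: 45 bp.

45 bp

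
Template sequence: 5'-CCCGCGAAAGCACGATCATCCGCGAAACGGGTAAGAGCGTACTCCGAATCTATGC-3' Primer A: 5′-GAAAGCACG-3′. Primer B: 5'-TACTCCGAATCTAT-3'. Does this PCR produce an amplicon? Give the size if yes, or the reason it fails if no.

Primer A (GAAAGCACG) matches the top strand at positions 6–14 (3' end points downstream).
Primer B (TACTCCGAATCTAT) also matches the top strand directly, at positions 40–53 — its reverse complement ATAGATTCGGAGTA is not present.
Both primers anneal to the bottom strand with 3' ends pointing the same way, so neither can prime synthesis back toward the other.

No product — both primers anneal to the same strand and extend in the same direction.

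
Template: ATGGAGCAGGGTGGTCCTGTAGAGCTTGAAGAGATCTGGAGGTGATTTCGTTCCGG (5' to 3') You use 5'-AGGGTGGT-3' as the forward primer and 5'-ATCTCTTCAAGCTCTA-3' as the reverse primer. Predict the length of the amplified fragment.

28 bp

Scanning the template, AGGGTGGT occurs at positions 8–15; this primer anneals to the bottom strand there with its 3' end pointing downstream.
Reverse complement of the reverse primer: TAGAGCTTGAAGAGAT. This occurs on the top strand at positions 20–35.
The product runs from position 8 to position 35, so its length is 35 − 8 + 1 = 28 bp.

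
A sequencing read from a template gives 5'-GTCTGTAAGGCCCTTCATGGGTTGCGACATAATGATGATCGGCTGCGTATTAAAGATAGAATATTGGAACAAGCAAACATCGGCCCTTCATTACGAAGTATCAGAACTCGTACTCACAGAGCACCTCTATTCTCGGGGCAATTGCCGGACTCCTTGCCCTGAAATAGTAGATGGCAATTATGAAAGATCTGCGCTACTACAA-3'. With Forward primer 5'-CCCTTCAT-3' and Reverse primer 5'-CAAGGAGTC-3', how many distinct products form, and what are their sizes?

Two products: 146 bp, 73 bp

The forward primer CCCTTCAT matches the top strand at positions 11–18, 84–91.
The reverse primer's reverse complement is GACTCCTTG, matching at positions 148–156.
Each forward site pairs with the reverse site to give a product ending at position 156: sizes 146, 73 bp.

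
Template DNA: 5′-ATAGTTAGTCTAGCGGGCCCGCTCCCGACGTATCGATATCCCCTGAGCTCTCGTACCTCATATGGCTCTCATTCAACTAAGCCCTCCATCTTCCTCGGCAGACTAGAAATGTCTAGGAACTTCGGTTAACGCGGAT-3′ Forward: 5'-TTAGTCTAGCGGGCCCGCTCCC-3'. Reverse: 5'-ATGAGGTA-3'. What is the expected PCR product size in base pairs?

Scanning the template, TTAGTCTAGCGGGCCCGCTCCC occurs at positions 5–26; this primer anneals to the bottom strand there with its 3' end pointing downstream.
Reverse complement of the reverse primer: TACCTCAT. This occurs on the top strand at positions 54–61.
Amplicon spans positions 5–61: 57 bp.

57 bp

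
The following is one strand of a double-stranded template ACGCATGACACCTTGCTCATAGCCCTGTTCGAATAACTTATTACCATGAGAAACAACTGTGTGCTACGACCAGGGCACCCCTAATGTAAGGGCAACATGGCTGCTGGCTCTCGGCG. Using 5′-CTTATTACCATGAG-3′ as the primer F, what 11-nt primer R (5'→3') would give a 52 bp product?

The forward primer binds at positions 37–50, so a 52 bp product ends at position 37 + 52 − 1 = 88.
The reverse primer anneals to the top strand over positions 78–88, i.e. to CCCCTAATGTA.
Its sequence written 5'→3' is the reverse complement: TACATTAGGGG.

5'-TACATTAGGGG-3'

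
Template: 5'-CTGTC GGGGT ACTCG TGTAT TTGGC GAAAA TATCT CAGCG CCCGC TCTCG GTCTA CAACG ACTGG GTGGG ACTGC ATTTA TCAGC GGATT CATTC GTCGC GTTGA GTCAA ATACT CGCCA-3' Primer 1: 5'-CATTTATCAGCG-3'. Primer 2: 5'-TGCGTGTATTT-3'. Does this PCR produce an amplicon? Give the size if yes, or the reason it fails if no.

Primer 2 (TGCGTGTATTT) does not match the top strand, and its reverse complement AAATACACGCA does not match either.
With no annealing site for primer 2, no amplification occurs.

No product — primer 2 has no binding site in the template.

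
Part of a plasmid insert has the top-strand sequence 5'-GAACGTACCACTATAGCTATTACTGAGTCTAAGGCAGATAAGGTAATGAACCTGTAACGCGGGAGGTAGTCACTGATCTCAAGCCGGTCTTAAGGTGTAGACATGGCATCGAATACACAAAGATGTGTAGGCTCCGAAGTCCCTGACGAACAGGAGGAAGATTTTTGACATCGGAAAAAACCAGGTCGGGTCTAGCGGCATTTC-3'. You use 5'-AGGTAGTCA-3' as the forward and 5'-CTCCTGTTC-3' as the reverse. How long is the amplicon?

93 bp

The forward primer matches the template at positions 64–72.
Taking the reverse complement of CTCCTGTTC gives GAACAGGAG, found at positions 148–156 on the template; the primer anneals here to the top strand with its 3' end pointing upstream.
Product length = (reverse-primer end) − (forward-primer start) + 1 = 156 − 64 + 1 = 93 bp.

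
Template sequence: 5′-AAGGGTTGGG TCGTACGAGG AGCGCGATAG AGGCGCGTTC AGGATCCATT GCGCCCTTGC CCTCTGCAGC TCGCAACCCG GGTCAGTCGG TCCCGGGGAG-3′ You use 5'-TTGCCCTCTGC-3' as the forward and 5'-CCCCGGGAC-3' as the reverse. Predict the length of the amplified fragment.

42 bp

Forward primer TTGCCCTCTGC is found on the top strand at positions 57–67.
Taking the reverse complement of CCCCGGGAC gives GTCCCGGGG, found at positions 90–98 on the template; the primer anneals here to the top strand with its 3' end pointing upstream.
Amplicon spans positions 57–98: 42 bp.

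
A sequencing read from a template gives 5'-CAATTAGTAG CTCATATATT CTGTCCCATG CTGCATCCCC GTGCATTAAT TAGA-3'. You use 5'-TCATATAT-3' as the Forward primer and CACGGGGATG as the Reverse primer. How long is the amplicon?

32 bp

The forward primer matches the template at positions 12–19.
Reverse complement of the reverse primer: CATCCCCGTG. This occurs on the top strand at positions 34–43.
Amplicon spans positions 12–43: 32 bp.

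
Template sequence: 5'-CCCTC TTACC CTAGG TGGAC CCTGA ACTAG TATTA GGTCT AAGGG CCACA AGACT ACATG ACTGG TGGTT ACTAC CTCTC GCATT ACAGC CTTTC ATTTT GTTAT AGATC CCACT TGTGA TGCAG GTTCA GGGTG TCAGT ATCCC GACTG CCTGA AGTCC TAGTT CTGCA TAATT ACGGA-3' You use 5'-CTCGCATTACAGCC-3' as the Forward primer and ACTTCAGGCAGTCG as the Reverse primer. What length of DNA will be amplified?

81 bp

Scanning the template, CTCGCATTACAGCC occurs at positions 78–91; this primer anneals to the bottom strand there with its 3' end pointing downstream.
The reverse primer's reverse complement is CGACTGCCTGAAGT, which matches the template at positions 145–158.
The product runs from position 78 to position 158, so its length is 158 − 78 + 1 = 81 bp.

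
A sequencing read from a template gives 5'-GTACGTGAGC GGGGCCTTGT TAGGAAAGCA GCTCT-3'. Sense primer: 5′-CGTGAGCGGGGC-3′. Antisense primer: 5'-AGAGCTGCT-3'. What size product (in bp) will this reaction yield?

Scanning the template, CGTGAGCGGGGC occurs at positions 4–15; this primer anneals to the bottom strand there with its 3' end pointing downstream.
Reverse complement of the reverse primer: AGCAGCTCT. This occurs on the top strand at positions 27–35.
Product length = (reverse-primer end) − (forward-primer start) + 1 = 35 − 4 + 1 = 32 bp.

32 bp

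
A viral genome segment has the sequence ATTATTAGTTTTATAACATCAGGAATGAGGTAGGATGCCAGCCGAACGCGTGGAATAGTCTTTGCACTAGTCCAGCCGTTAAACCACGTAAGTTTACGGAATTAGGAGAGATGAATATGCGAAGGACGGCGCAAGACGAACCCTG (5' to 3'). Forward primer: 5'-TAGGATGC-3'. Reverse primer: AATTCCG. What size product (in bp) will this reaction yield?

The forward primer matches the template at positions 31–38.
Reverse complement of the reverse primer: CGGAATT. This occurs on the top strand at positions 97–103.
Product length = (reverse-primer end) − (forward-primer start) + 1 = 103 − 31 + 1 = 73 bp.

73 bp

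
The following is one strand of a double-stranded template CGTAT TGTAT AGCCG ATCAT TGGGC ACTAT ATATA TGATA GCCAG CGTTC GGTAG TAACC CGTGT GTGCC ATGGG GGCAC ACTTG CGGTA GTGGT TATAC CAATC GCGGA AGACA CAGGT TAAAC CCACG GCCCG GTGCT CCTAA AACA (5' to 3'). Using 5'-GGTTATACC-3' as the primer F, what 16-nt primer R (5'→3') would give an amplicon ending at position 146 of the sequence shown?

The forward primer binds at positions 93–101; the product's 3' end on the top strand is position 146.
The reverse primer anneals to the top strand over positions 131–146, i.e. to GCCCGGTGCTCCTAAA.
Its sequence written 5'→3' is the reverse complement: TTTAGGAGCACCGGGC.

5'-TTTAGGAGCACCGGGC-3'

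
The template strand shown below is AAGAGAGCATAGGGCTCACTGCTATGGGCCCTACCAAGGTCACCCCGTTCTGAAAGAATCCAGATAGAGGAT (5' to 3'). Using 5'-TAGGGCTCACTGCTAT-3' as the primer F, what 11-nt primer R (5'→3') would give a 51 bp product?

5'-GATTCTTTCAG-3'

The forward primer binds at positions 10–25, so a 51 bp product ends at position 10 + 51 − 1 = 60.
The reverse primer anneals to the top strand over positions 50–60, i.e. to CTGAAAGAATC.
Its sequence written 5'→3' is the reverse complement: GATTCTTTCAG.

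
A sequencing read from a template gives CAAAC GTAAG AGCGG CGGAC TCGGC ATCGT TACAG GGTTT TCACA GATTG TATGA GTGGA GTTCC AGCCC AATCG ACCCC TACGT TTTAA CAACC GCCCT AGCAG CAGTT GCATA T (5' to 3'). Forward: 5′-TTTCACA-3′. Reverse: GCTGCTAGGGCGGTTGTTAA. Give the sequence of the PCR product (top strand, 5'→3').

The forward primer matches the template at positions 39–45.
Taking the reverse complement of GCTGCTAGGGCGGTTGTTAA gives TTAACAACCGCCCTAGCAGC, found at positions 87–106 on the template; the primer anneals here to the top strand with its 3' end pointing upstream.
The product is the template from position 39 through 106 (68 bp).

5'-TTTCACAGATTGTATGAGTGGAGTTCCAGCCCAATCGACCCCTACGTTTTAACAACCGCCCTAGCAGC-3'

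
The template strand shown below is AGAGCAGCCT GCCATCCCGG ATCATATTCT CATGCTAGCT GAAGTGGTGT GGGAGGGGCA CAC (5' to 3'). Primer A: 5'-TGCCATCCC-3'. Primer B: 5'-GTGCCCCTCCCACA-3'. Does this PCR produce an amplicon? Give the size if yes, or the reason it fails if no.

Yes — a 52 bp product.

Primer A (TGCCATCCC) matches the top strand at positions 10–18; it acts as a forward primer.
Primer B's reverse complement is TGTGGGAGGGGCAC, matching the top strand at positions 48–61; it acts as a reverse primer.
The 3' ends face each other across positions 10–61, giving a 52 bp product.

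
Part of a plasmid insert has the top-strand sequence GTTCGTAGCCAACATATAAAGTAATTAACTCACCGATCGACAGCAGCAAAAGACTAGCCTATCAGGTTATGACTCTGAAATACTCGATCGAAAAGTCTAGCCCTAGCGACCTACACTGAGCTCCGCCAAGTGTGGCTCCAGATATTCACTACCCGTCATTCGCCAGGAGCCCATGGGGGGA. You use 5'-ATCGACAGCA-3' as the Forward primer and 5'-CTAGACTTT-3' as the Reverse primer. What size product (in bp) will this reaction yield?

Scanning the template, ATCGACAGCA occurs at positions 36–45; this primer anneals to the bottom strand there with its 3' end pointing downstream.
Taking the reverse complement of CTAGACTTT gives AAAGTCTAG, found at positions 92–100 on the template; the primer anneals here to the top strand with its 3' end pointing upstream.
Product length = (reverse-primer end) − (forward-primer start) + 1 = 100 − 36 + 1 = 65 bp.

65 bp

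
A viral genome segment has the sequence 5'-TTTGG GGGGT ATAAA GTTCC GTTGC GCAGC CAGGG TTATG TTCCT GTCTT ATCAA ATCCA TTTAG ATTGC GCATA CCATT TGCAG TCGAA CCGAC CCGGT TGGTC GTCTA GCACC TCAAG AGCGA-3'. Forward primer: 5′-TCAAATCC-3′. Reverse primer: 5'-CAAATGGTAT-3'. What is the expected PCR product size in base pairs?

Forward primer TCAAATCC is found on the top strand at positions 52–59.
Taking the reverse complement of CAAATGGTAT gives ATACCATTTG, found at positions 73–82 on the template; the primer anneals here to the top strand with its 3' end pointing upstream.
Product length = (reverse-primer end) − (forward-primer start) + 1 = 82 − 52 + 1 = 31 bp.

31 bp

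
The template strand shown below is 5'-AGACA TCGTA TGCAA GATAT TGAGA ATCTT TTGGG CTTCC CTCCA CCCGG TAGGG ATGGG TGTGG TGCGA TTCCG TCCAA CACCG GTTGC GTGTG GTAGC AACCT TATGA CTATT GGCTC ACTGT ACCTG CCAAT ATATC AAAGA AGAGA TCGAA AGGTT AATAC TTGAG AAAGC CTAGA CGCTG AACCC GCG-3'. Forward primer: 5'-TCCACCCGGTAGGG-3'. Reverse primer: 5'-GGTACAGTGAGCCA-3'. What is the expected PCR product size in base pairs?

Scanning the template, TCCACCCGGTAGGG occurs at positions 42–55; this primer anneals to the bottom strand there with its 3' end pointing downstream.
Taking the reverse complement of GGTACAGTGAGCCA gives TGGCTCACTGTACC, found at positions 115–128 on the template; the primer anneals here to the top strand with its 3' end pointing upstream.
The product runs from position 42 to position 128, so its length is 128 − 42 + 1 = 87 bp.

87 bp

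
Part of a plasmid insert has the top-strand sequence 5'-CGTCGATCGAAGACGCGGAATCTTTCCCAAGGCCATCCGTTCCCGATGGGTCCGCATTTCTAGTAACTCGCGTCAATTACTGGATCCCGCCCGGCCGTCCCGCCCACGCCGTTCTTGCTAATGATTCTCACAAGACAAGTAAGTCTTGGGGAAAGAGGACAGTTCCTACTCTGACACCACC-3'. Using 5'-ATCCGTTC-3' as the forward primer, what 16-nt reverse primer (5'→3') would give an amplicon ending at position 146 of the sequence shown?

The forward primer binds at positions 35–42; the product's 3' end on the top strand is position 146.
The reverse primer anneals to the top strand over positions 131–146, i.e. to CAAGACAAGTAAGTCT.
Its sequence written 5'→3' is the reverse complement: AGACTTACTTGTCTTG.

5'-AGACTTACTTGTCTTG-3'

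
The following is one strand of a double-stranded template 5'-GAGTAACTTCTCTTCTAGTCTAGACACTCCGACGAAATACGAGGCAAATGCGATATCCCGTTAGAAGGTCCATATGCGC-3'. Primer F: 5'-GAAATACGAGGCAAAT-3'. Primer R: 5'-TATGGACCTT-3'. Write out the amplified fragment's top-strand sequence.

5'-GAAATACGAGGCAAATGCGATATCCCGTTAGAAGGTCCATA-3'

Scanning the template, GAAATACGAGGCAAAT occurs at positions 34–49; this primer anneals to the bottom strand there with its 3' end pointing downstream.
The reverse primer's reverse complement is AAGGTCCATA, which matches the template at positions 65–74.
The product is the template from position 34 through 74 (41 bp).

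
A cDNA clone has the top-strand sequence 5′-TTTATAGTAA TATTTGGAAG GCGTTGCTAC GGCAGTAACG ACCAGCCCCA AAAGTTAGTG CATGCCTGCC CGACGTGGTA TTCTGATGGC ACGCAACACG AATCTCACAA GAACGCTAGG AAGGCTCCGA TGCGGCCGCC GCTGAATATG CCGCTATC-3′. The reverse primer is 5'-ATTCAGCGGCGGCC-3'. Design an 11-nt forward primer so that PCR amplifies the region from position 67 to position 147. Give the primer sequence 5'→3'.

The reverse primer's reverse complement GGCCGCCGCTGAAT matches the template at positions 134–147; the product starts at position 67.
The forward primer is identical to the top strand over positions 67–77: TGCCCGACGTG.

5'-TGCCCGACGTG-3'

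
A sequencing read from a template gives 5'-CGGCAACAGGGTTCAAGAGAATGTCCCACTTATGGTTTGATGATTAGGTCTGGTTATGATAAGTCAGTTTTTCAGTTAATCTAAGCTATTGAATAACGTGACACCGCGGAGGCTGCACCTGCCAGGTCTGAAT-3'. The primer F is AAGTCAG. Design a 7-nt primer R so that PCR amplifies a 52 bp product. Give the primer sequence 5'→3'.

The forward primer binds at positions 61–67, so a 52 bp product ends at position 61 + 52 − 1 = 112.
The reverse primer anneals to the top strand over positions 106–112, i.e. to GCGGAGG.
Its sequence written 5'→3' is the reverse complement: CCTCCGC.

5'-CCTCCGC-3'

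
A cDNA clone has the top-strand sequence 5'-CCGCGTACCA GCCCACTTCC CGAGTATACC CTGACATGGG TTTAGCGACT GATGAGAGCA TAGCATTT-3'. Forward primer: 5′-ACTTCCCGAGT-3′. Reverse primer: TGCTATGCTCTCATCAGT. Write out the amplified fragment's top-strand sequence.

Forward primer ACTTCCCGAGT is found on the top strand at positions 15–25.
Reverse complement of the reverse primer: ACTGATGAGAGCATAGCA. This occurs on the top strand at positions 48–65.
The product is the template from position 15 through 65 (51 bp).

5'-ACTTCCCGAGTATACCCTGACATGGGTTTAGCGACTGATGAGAGCATAGCA-3'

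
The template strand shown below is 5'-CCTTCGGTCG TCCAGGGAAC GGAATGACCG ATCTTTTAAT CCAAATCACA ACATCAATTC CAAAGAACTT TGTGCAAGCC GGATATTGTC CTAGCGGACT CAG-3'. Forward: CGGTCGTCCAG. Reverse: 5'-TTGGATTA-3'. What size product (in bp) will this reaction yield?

Scanning the template, CGGTCGTCCAG occurs at positions 5–15; this primer anneals to the bottom strand there with its 3' end pointing downstream.
The reverse primer's reverse complement is TAATCCAA, which matches the template at positions 37–44.
The product runs from position 5 to position 44, so its length is 44 − 5 + 1 = 40 bp.

40 bp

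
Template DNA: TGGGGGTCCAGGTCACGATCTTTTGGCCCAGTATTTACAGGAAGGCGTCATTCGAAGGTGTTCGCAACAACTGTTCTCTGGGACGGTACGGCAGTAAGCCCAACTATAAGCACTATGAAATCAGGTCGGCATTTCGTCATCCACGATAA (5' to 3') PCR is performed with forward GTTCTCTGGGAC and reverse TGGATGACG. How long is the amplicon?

Scanning the template, GTTCTCTGGGAC occurs at positions 73–84; this primer anneals to the bottom strand there with its 3' end pointing downstream.
Reverse complement of the reverse primer: CGTCATCCA. This occurs on the top strand at positions 135–143.
The product runs from position 73 to position 143, so its length is 143 − 73 + 1 = 71 bp.

71 bp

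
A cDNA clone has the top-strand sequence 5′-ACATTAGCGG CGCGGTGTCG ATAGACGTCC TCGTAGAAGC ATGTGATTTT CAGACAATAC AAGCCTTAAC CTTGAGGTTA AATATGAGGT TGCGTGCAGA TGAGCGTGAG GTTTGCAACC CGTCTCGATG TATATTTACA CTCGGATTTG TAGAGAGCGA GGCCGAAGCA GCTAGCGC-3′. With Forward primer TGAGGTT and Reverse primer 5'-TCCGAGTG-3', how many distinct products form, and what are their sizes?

The forward primer TGAGGTT matches the top strand at positions 73–79, 85–91, 107–113.
The reverse primer's reverse complement is CACTCGGA, matching at positions 139–146.
Each forward site pairs with the reverse site to give a product ending at position 146: sizes 74, 62, 40 bp.

Three products: 74 bp, 62 bp, 40 bp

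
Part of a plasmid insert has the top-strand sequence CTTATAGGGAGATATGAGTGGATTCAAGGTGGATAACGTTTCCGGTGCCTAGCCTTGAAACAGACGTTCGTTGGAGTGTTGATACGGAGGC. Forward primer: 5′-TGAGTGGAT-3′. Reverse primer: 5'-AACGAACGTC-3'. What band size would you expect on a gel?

Scanning the template, TGAGTGGAT occurs at positions 15–23; this primer anneals to the bottom strand there with its 3' end pointing downstream.
The reverse primer's reverse complement is GACGTTCGTT, which matches the template at positions 63–72.
The product runs from position 15 to position 72, so its length is 72 − 15 + 1 = 58 bp.

58 bp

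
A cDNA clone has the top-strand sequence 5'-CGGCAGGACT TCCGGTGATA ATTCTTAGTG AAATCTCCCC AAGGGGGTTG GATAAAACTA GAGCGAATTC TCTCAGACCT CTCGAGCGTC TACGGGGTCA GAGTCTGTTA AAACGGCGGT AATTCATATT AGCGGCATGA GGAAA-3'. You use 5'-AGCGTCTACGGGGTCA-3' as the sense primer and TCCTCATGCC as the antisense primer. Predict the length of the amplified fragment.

59 bp

Forward primer AGCGTCTACGGGGTCA is found on the top strand at positions 85–100.
The reverse primer's reverse complement is GGCATGAGGA, which matches the template at positions 134–143.
The product runs from position 85 to position 143, so its length is 143 − 85 + 1 = 59 bp.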